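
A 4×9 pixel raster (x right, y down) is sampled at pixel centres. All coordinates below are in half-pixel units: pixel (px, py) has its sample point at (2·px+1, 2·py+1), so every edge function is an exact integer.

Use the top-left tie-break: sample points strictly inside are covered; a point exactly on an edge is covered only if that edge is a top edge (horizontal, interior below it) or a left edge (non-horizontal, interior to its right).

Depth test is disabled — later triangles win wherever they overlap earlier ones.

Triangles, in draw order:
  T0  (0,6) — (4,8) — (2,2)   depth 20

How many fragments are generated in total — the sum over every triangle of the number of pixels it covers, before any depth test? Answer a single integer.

T0:
  2·area = 20  (B↔C swapped to make it positive)
  edge (0, 6)→(2, 2): d=(2,-4) top-left  bias=+0
  edge (2, 2)→(4, 8): d=(2,6) right/bottom  bias=-1
  edge (4, 8)→(0, 6): d=(-4,-2) top-left  bias=+0
    (0,2)@(1, 5): e=[2,12,6] → X
    (1,2)@(3, 5): e=[10,0,10] → .  [on edge]
    (0,3)@(1, 7): e=[6,16,-2] → .
    (1,3)@(3, 7): e=[14,4,2] → X
    (2,3)@(5, 7): e=[22,-8,6] → .
    (1,4)@(3, 9): e=[18,8,-6] → .
    (2,5)@(5, 11): e=[30,0,-10] → .  [on edge]
    (3,8)@(7, 17): e=[50,0,-30] → .  [on edge]
  covered (2 px):
    . . . .
    . . . .
    X . . .
    . X . .
    . . . .
    . . . .
    . . . .
    . . . .
    . . . .

Answer: 2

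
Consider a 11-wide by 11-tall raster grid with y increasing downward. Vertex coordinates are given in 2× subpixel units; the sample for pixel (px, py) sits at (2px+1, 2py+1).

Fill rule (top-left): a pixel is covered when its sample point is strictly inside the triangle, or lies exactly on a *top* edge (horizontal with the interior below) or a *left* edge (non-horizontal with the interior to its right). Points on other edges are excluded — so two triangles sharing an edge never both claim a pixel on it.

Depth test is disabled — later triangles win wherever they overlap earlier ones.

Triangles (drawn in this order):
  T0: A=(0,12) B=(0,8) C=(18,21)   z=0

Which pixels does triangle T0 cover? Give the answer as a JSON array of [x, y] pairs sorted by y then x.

T0:
  2·area = 72
  edge (0, 12)→(0, 8): d=(0,-4) top-left  bias=+0
  edge (0, 8)→(18, 21): d=(18,13) right/bottom  bias=-1
  edge (18, 21)→(0, 12): d=(-18,-9) top-left  bias=+0
    (0,4)@(1, 9): e=[4,5,63] → #
    (1,4)@(3, 9): e=[12,-21,81] → ·
    (0,5)@(1, 11): e=[4,41,27] → #
    (1,5)@(3, 11): e=[12,15,45] → #
    (2,5)@(5, 11): e=[20,-11,63] → ·
    (0,6)@(1, 13): e=[4,77,-9] → ·
    (1,6)@(3, 13): e=[12,51,9] → #
    (2,6)@(5, 13): e=[20,25,27] → #
    (3,6)@(7, 13): e=[28,-1,45] → ·
    (1,7)@(3, 15): e=[12,87,-27] → ·
    (2,7)@(5, 15): e=[20,61,-9] → ·
    (3,7)@(7, 15): e=[28,35,9] → #
  covered (9 px):
    · · · · · · · · · · ·
    · · · · · · · · · · ·
    · · · · · · · · · · ·
    · · · · · · · · · · ·
    # · · · · · · · · · ·
    # # · · · · · · · · ·
    · # # · · · · · · · ·
    · · · # # · · · · · ·
    · · · · · # · · · · ·
    · · · · · · · # · · ·
    · · · · · · · · · · ·

Result: [[0,4],[0,5],[1,5],[1,6],[2,6],[3,7],[4,7],[5,8],[7,9]]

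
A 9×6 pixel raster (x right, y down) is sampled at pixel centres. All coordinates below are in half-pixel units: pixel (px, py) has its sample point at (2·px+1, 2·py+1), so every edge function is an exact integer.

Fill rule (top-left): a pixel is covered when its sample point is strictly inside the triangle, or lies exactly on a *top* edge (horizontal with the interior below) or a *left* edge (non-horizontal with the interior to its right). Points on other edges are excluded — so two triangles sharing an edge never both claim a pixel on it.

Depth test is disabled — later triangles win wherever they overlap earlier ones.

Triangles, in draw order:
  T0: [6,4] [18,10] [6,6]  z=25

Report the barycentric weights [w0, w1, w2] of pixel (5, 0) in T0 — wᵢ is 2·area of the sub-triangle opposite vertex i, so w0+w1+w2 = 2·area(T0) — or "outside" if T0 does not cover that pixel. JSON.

T0:
  2·area = 24
  edge (6, 4)→(18, 10): d=(12,6) right/bottom  bias=-1
  edge (18, 10)→(6, 6): d=(-12,-4) top-left  bias=+0
  edge (6, 6)→(6, 4): d=(0,-2) top-left  bias=+0
    (1,2)@(3, 5): e=[30,0,-6] → ·  [on edge]
    (3,2)@(7, 5): e=[6,16,2] → #
    (4,2)@(9, 5): e=[-6,24,6] → ·
    (3,3)@(7, 7): e=[30,-8,2] → ·
    (4,3)@(9, 7): e=[18,0,6] → #  [on edge]
    (5,3)@(11, 7): e=[6,8,10] → #
    (6,3)@(13, 7): e=[-6,16,14] → ·
    (4,4)@(9, 9): e=[42,-24,6] → ·
    (5,4)@(11, 9): e=[30,-16,10] → ·
    (7,4)@(15, 9): e=[6,0,18] → #  [on edge]
    (8,4)@(17, 9): e=[-6,8,22] → ·
    (7,5)@(15, 11): e=[30,-24,18] → ·
  covered (4 px):
    · · · · · · · · ·
    · · · · · · · · ·
    · · · # · · · · ·
    · · · · # # · · ·
    · · · · · · · # ·
    · · · · · · · · ·

Answer: "outside"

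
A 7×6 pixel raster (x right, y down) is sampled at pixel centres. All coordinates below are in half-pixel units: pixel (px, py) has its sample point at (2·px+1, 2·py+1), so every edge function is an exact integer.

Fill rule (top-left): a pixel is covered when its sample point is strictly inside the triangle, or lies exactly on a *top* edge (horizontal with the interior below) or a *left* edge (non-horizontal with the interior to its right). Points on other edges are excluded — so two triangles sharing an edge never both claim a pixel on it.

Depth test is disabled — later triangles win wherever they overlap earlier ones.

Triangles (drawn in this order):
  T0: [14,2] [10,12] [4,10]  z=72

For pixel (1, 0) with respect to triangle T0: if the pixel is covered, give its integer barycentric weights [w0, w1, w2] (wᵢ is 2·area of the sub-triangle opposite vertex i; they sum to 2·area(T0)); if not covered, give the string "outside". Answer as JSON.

T0:
  2·area = 68
  edge (14, 2)→(10, 12): d=(-4,10) right/bottom  bias=-1
  edge (10, 12)→(4, 10): d=(-6,-2) top-left  bias=+0
  edge (4, 10)→(14, 2): d=(10,-8) top-left  bias=+0
    (6,1)@(13, 3): e=[6,60,2] → █
    (5,2)@(11, 5): e=[18,44,6] → █
    (6,2)@(13, 5): e=[-2,48,22] → ·
    (4,3)@(9, 7): e=[30,28,10] → █
    (6,3)@(13, 7): e=[-10,36,42] → ·
    (0,4)@(1, 9): e=[102,0,-34] → ·  [on edge]
    (3,4)@(7, 9): e=[42,12,14] → █
    (6,4)@(13, 9): e=[-18,24,62] → ·
    (3,5)@(7, 11): e=[34,0,34] → █  [on edge]
    (5,5)@(11, 11): e=[-6,8,66] → ·
  covered (9 px):
    · · · · · · ·
    · · · · · · █
    · · · · · █ ·
    · · · · █ █ ·
    · · · █ █ █ ·
    · · · █ █ · ·

Final: "outside"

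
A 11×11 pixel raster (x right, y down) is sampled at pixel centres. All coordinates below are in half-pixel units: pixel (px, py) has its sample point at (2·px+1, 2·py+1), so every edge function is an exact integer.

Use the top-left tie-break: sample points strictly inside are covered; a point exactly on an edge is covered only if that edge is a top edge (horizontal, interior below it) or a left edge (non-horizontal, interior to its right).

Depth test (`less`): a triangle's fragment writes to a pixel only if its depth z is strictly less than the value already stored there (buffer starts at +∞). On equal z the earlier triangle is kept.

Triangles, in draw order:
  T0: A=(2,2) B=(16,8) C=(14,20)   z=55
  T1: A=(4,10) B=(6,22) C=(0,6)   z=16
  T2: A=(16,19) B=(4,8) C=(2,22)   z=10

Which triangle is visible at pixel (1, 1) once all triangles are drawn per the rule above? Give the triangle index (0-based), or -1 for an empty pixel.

T0:
  2·area = 180
  edge (2, 2)→(16, 8): d=(14,6) right/bottom  bias=-1
  edge (16, 8)→(14, 20): d=(-2,12) right/bottom  bias=-1
  edge (14, 20)→(2, 2): d=(-12,-18) top-left  bias=+0
    (1,1)@(3, 3): e=[8,166,6] → █
    (2,1)@(5, 3): e=[-4,142,42] → ·
    (1,2)@(3, 5): e=[36,162,-18] → ·
    (2,2)@(5, 5): e=[24,138,18] → █
    (3,2)@(7, 5): e=[12,114,54] → █
    (4,2)@(9, 5): e=[0,90,90] → ·  [on edge]
    (2,3)@(5, 7): e=[52,134,-6] → ·
    (3,3)@(7, 7): e=[40,110,30] → █
    (4,3)@(9, 7): e=[28,86,66] → █
    (5,3)@(11, 7): e=[16,62,102] → █
    (6,3)@(13, 7): e=[4,38,138] → █
    (7,3)@(15, 7): e=[-8,14,174] → ·
  covered (22 px):
    · · · · · · · · · · ·
    · █ · · · · · · · · ·
    · · █ █ · · · · · · ·
    · · · █ █ █ █ · · · ·
    · · · █ █ █ █ █ · · ·
    · · · · █ █ █ █ · · ·
    · · · · · █ █ █ · · ·
    · · · · · █ █ · · · ·
    · · · · · · █ · · · ·
    · · · · · · · · · · ·
    · · · · · · · · · · ·
T1:
  2·area = 40
  edge (4, 10)→(6, 22): d=(2,12) right/bottom  bias=-1
  edge (6, 22)→(0, 6): d=(-6,-16) top-left  bias=+0
  edge (0, 6)→(4, 10): d=(4,4) right/bottom  bias=-1
    (0,3)@(1, 7): e=[30,10,0] → ·  [on edge]
    (1,4)@(3, 9): e=[10,30,0] → ·  [on edge]
    (1,5)@(3, 11): e=[14,18,8] → █
    (2,5)@(5, 11): e=[-10,50,0] → ·  [on edge]
    (1,6)@(3, 13): e=[18,6,16] → █
    (2,6)@(5, 13): e=[-6,38,8] → ·
    (3,6)@(7, 13): e=[-30,70,0] → ·  [on edge]
    (1,7)@(3, 15): e=[22,-6,24] → ·
    (4,7)@(9, 15): e=[-50,90,0] → ·  [on edge]
    (2,8)@(5, 17): e=[2,14,24] → █
    (3,8)@(7, 17): e=[-22,46,16] → ·
    (5,8)@(11, 17): e=[-70,110,0] → ·  [on edge]
    (6,9)@(13, 19): e=[-90,130,0] → ·  [on edge]
    (7,10)@(15, 21): e=[-110,150,0] → ·  [on edge]
  covered (4 px):
    · · · · · · · · · · ·
    · · · · · · · · · · ·
    · · · · · · · · · · ·
    · · · · · · · · · · ·
    · · · · · · · · · · ·
    · █ · · · · · · · · ·
    · █ · · · · · · · · ·
    · · · · · · · · · · ·
    · · █ · · · · · · · ·
    · · █ · · · · · · · ·
    · · · · · · · · · · ·
T2:
  2·area = 190  (B↔C swapped to make it positive)
  edge (16, 19)→(2, 22): d=(-14,3) right/bottom  bias=-1
  edge (2, 22)→(4, 8): d=(2,-14) top-left  bias=+0
  edge (4, 8)→(16, 19): d=(12,11) right/bottom  bias=-1
    (2,0)@(5, 1): e=[285,0,-95] → ·  [on edge]
    (2,4)@(5, 9): e=[173,16,1] → █
    (3,4)@(7, 9): e=[167,44,-21] → ·
    (2,5)@(5, 11): e=[145,20,25] → █
    (3,5)@(7, 11): e=[139,48,3] → █
    (4,5)@(9, 11): e=[133,76,-19] → ·
    (2,6)@(5, 13): e=[117,24,49] → █
    (4,6)@(9, 13): e=[105,80,5] → █
    (5,6)@(11, 13): e=[99,108,-17] → ·
    (1,7)@(3, 15): e=[95,0,95] → █  [on edge]
    (5,7)@(11, 15): e=[71,112,7] → █
    (6,7)@(13, 15): e=[65,140,-15] → ·
  covered (26 px):
    · · · · · · · · · · ·
    · · · · · · · · · · ·
    · · · · · · · · · · ·
    · · · · · · · · · · ·
    · · █ · · · · · · · ·
    · · █ █ · · · · · · ·
    · · █ █ █ · · · · · ·
    · █ █ █ █ █ · · · · ·
    · █ █ █ █ █ █ · · · ·
    · █ █ █ █ █ █ █ · · ·
    · █ █ · · · · · · · ·

Z-buffer (winner per pixel, '.' = empty):
  . . . . . . . . . . .
  . 0 . . . . . . . . .
  . . 0 0 . . . . . . .
  . . . 0 0 0 0 . . . .
  . . 2 0 0 0 0 0 . . .
  . 1 2 2 0 0 0 0 . . .
  . 1 2 2 2 0 0 0 . . .
  . 2 2 2 2 2 0 . . . .
  . 2 2 2 2 2 2 . . . .
  . 2 2 2 2 2 2 2 . . .
  . 2 2 . . . . . . . .

Result: 0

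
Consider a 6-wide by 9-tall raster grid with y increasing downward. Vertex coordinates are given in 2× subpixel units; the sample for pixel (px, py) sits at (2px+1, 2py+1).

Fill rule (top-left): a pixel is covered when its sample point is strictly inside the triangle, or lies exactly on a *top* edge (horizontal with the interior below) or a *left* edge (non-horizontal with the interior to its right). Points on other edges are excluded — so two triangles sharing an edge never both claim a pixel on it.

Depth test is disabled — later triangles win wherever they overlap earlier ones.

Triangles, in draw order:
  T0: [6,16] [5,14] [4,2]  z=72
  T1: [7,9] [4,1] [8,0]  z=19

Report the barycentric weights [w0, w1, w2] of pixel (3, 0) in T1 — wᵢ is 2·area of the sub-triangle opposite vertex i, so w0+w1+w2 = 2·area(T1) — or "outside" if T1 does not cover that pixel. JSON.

T0:
  2·area = 10
  edge (6, 16)→(5, 14): d=(-1,-2) top-left  bias=+0
  edge (5, 14)→(4, 2): d=(-1,-12) top-left  bias=+0
  edge (4, 2)→(6, 16): d=(2,14) right/bottom  bias=-1
    (2,4)@(5, 9): e=[5,5,0] → ·  [on edge]
    (2,5)@(5, 11): e=[3,3,4] → #
    (3,5)@(7, 11): e=[7,27,-24] → ·
    (2,6)@(5, 13): e=[1,1,8] → #
    (3,6)@(7, 13): e=[5,25,-20] → ·
    (2,7)@(5, 15): e=[-1,-1,12] → ·
  covered (2 px):
    · · · · · ·
    · · · · · ·
    · · · · · ·
    · · · · · ·
    · · · · · ·
    · · # · · ·
    · · # · · ·
    · · · · · ·
    · · · · · ·
T1:
  2·area = 35
  edge (7, 9)→(4, 1): d=(-3,-8) top-left  bias=+0
  edge (4, 1)→(8, 0): d=(4,-1) top-left  bias=+0
  edge (8, 0)→(7, 9): d=(-1,9) right/bottom  bias=-1
    (2,0)@(5, 1): e=[8,1,26] → #
    (3,0)@(7, 1): e=[24,3,8] → #
    (4,0)@(9, 1): e=[40,5,-10] → ·
    (2,1)@(5, 3): e=[2,9,24] → #
    (4,1)@(9, 3): e=[34,13,-12] → ·
    (2,2)@(5, 5): e=[-4,17,22] → ·
    (3,2)@(7, 5): e=[12,19,4] → #
    (4,2)@(9, 5): e=[28,21,-14] → ·
    (3,3)@(7, 7): e=[6,27,2] → #
    (4,3)@(9, 7): e=[22,29,-16] → ·
    (3,4)@(7, 9): e=[0,35,0] → ·  [on edge]
  covered (6 px):
    · · # # · ·
    · · # # · ·
    · · · # · ·
    · · · # · ·
    · · · · · ·
    · · · · · ·
    · · · · · ·
    · · · · · ·
    · · · · · ·

Result: [3,8,24]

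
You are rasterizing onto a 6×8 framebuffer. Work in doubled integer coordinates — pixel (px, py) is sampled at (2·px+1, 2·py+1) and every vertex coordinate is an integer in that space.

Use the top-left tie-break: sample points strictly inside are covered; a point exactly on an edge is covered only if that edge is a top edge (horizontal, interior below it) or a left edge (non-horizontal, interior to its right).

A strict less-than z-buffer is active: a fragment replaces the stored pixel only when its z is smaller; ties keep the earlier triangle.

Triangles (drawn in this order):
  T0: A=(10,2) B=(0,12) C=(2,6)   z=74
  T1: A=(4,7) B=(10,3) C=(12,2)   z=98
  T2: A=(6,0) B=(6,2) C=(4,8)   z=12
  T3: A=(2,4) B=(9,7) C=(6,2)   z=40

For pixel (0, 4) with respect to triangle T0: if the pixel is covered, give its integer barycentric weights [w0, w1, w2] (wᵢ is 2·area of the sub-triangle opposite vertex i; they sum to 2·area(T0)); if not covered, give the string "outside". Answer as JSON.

T0:
  2·area = 40
  edge (10, 2)→(0, 12): d=(-10,10) right/bottom  bias=-1
  edge (0, 12)→(2, 6): d=(2,-6) top-left  bias=+0
  edge (2, 6)→(10, 2): d=(8,-4) top-left  bias=+0
    (5,0)@(11, 1): e=[0,44,-4] → .  [on edge]
    (1,1)@(3, 3): e=[60,0,-20] → .  [on edge]
    (4,1)@(9, 3): e=[0,36,4] → .  [on edge]
    (2,2)@(5, 5): e=[20,16,4] → X
    (3,2)@(7, 5): e=[0,28,12] → .  [on edge]
    (1,3)@(3, 7): e=[20,8,12] → X
    (2,3)@(5, 7): e=[0,20,20] → .  [on edge]
    (0,4)@(1, 9): e=[20,0,20] → X  [on edge]
    (1,4)@(3, 9): e=[0,12,28] → .  [on edge]
    (0,5)@(1, 11): e=[0,4,36] → .  [on edge]
  covered (3 px):
    . . . . . .
    . . . . . .
    . . X . . .
    . X . . . .
    X . . . . .
    . . . . . .
    . . . . . .
    . . . . . .
T1:
  2·area = 2
  edge (4, 7)→(10, 3): d=(6,-4) top-left  bias=+0
  edge (10, 3)→(12, 2): d=(2,-1) top-left  bias=+0
  edge (12, 2)→(4, 7): d=(-8,5) right/bottom  bias=-1
    (3,2)@(7, 5): e=[0,1,1] → X  [on edge]
    (4,2)@(9, 5): e=[8,3,-9] → .
    (3,3)@(7, 7): e=[12,5,-15] → .
    (0,4)@(1, 9): e=[0,3,-1] → .  [on edge]
  covered (1 px):
    . . . . . .
    . . . . . .
    . . . X . .
    . . . . . .
    . . . . . .
    . . . . . .
    . . . . . .
    . . . . . .
T2:
  2·area = 4
  edge (6, 0)→(6, 2): d=(0,2) right/bottom  bias=-1
  edge (6, 2)→(4, 8): d=(-2,6) right/bottom  bias=-1
  edge (4, 8)→(6, 0): d=(2,-8) top-left  bias=+0
    (2,2)@(5, 5): e=[2,0,2] → .  [on edge]
    (1,5)@(3, 11): e=[6,0,-2] → .  [on edge]
  covered (0 px):
    . . . . . .
    . . . . . .
    . . . . . .
    . . . . . .
    . . . . . .
    . . . . . .
    . . . . . .
    . . . . . .
T3:
  2·area = 26  (B↔C swapped to make it positive)
  edge (2, 4)→(6, 2): d=(4,-2) top-left  bias=+0
  edge (6, 2)→(9, 7): d=(3,5) right/bottom  bias=-1
  edge (9, 7)→(2, 4): d=(-7,-3) top-left  bias=+0
    (2,1)@(5, 3): e=[2,8,16] → X
    (3,1)@(7, 3): e=[6,-2,22] → .
    (2,2)@(5, 5): e=[10,14,2] → X
    (3,2)@(7, 5): e=[14,4,8] → X
    (4,2)@(9, 5): e=[18,-6,14] → .
    (2,3)@(5, 7): e=[18,20,-12] → .
    (3,3)@(7, 7): e=[22,10,-6] → .
    (4,3)@(9, 7): e=[26,0,0] → .  [on edge]
  covered (3 px):
    . . . . . .
    . . X . . .
    . . X X . .
    . . . . . .
    . . . . . .
    . . . . . .
    . . . . . .
    . . . . . .

Final: [0,20,20]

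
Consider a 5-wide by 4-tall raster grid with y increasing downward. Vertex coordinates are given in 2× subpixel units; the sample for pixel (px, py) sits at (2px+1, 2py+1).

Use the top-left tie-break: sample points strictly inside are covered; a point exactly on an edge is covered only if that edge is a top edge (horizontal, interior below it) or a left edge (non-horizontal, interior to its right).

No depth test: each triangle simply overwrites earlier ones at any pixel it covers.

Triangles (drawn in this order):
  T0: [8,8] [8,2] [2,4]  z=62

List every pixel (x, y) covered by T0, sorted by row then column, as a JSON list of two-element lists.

T0:
  2·area = 36  (B↔C swapped to make it positive)
  edge (8, 8)→(2, 4): d=(-6,-4) top-left  bias=+0
  edge (2, 4)→(8, 2): d=(6,-2) top-left  bias=+0
  edge (8, 2)→(8, 8): d=(0,6) right/bottom  bias=-1
    (2,1)@(5, 3): e=[18,0,18] → X  [on edge]
    (3,1)@(7, 3): e=[26,4,6] → X
    (4,1)@(9, 3): e=[34,8,-6] → .
    (2,2)@(5, 5): e=[6,12,18] → X
    (4,2)@(9, 5): e=[22,20,-6] → .
    (2,3)@(5, 7): e=[-6,24,18] → .
    (3,3)@(7, 7): e=[2,28,6] → X
    (4,3)@(9, 7): e=[10,32,-6] → .
  covered (5 px):
    . . . . .
    . . X X .
    . . X X .
    . . . X .

Final: [[2,1],[3,1],[2,2],[3,2],[3,3]]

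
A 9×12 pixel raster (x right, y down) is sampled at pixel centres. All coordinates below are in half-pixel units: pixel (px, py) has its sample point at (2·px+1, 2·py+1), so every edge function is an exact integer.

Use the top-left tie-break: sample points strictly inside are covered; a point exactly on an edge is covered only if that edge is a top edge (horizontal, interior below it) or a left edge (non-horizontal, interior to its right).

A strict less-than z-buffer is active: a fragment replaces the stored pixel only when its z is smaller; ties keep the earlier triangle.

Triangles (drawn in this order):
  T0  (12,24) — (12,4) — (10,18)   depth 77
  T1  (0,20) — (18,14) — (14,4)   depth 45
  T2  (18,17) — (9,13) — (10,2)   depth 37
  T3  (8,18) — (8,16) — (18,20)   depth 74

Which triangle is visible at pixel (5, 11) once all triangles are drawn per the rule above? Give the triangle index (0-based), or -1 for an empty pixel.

T0:
  2·area = 40  (B↔C swapped to make it positive)
  edge (12, 24)→(10, 18): d=(-2,-6) top-left  bias=+0
  edge (10, 18)→(12, 4): d=(2,-14) top-left  bias=+0
  edge (12, 4)→(12, 24): d=(0,20) right/bottom  bias=-1
    (2,1)@(5, 3): e=[0,-100,140] → ·  [on edge]
    (3,4)@(7, 9): e=[0,-60,100] → ·  [on edge]
    (5,5)@(11, 11): e=[20,0,20] → █  [on edge]
    (6,5)@(13, 11): e=[32,28,-20] → ·
    (5,6)@(11, 13): e=[16,4,20] → █
    (6,6)@(13, 13): e=[28,32,-20] → ·
    (4,7)@(9, 15): e=[0,-20,60] → ·  [on edge]
    (5,7)@(11, 15): e=[12,8,20] → █
    (6,7)@(13, 15): e=[24,36,-20] → ·
    (5,8)@(11, 17): e=[8,12,20] → █
    (6,8)@(13, 17): e=[20,40,-20] → ·
    (5,9)@(11, 19): e=[4,16,20] → █
    (5,10)@(11, 21): e=[0,20,20] → █  [on edge]
  covered (6 px):
    · · · · · · · · ·
    · · · · · · · · ·
    · · · · · · · · ·
    · · · · · · · · ·
    · · · · · · · · ·
    · · · · · █ · · ·
    · · · · · █ · · ·
    · · · · · █ · · ·
    · · · · · █ · · ·
    · · · · · █ · · ·
    · · · · · █ · · ·
    · · · · · · · · ·
T1:
  2·area = 204  (B↔C swapped to make it positive)
  edge (0, 20)→(14, 4): d=(14,-16) top-left  bias=+0
  edge (14, 4)→(18, 14): d=(4,10) right/bottom  bias=-1
  edge (18, 14)→(0, 20): d=(-18,6) right/bottom  bias=-1
    (6,3)@(13, 7): e=[26,22,156] → █
    (7,3)@(15, 7): e=[58,2,144] → █
    (8,3)@(17, 7): e=[90,-18,132] → ·
    (5,4)@(11, 9): e=[22,50,132] → █
    (8,4)@(17, 9): e=[118,-10,96] → ·
    (4,5)@(9, 11): e=[18,78,108] → █
    (8,5)@(17, 11): e=[146,-2,60] → ·
    (3,6)@(7, 13): e=[14,106,84] → █
    (8,6)@(17, 13): e=[174,6,24] → █
    (2,7)@(5, 15): e=[10,134,60] → █
    (7,7)@(15, 15): e=[170,34,0] → ·  [on edge]
    (8,7)@(17, 15): e=[202,14,-12] → ·
    (4,8)@(9, 17): e=[102,102,0] → ·  [on edge]
    (1,9)@(3, 19): e=[34,170,0] → ·  [on edge]
  covered (24 px):
    · · · · · · · · ·
    · · · · · · · · ·
    · · · · · · · · ·
    · · · · · · █ █ ·
    · · · · · █ █ █ ·
    · · · · █ █ █ █ ·
    · · · █ █ █ █ █ █
    · · █ █ █ █ █ · ·
    · █ █ █ · · · · ·
    █ · · · · · · · ·
    · · · · · · · · ·
    · · · · · · · · ·
T2:
  2·area = 103
  edge (18, 17)→(9, 13): d=(-9,-4) top-left  bias=+0
  edge (9, 13)→(10, 2): d=(1,-11) top-left  bias=+0
  edge (10, 2)→(18, 17): d=(8,15) right/bottom  bias=-1
    (5,2)@(11, 5): e=[80,14,9] → █
    (6,2)@(13, 5): e=[88,36,-21] → ·
    (5,3)@(11, 7): e=[62,16,25] → █
    (6,3)@(13, 7): e=[70,38,-5] → ·
    (5,4)@(11, 9): e=[44,18,41] → █
    (6,4)@(13, 9): e=[52,40,11] → █
    (7,4)@(15, 9): e=[60,62,-19] → ·
    (5,5)@(11, 11): e=[26,20,57] → █
    (7,5)@(15, 11): e=[42,64,-3] → ·
    (4,6)@(9, 13): e=[0,0,103] → █  [on edge]
    (7,6)@(15, 13): e=[24,66,13] → █
    (8,6)@(17, 13): e=[32,88,-17] → ·
  covered (11 px):
    · · · · · · · · ·
    · · · · · · · · ·
    · · · · · █ · · ·
    · · · · · █ · · ·
    · · · · · █ █ · ·
    · · · · · █ █ · ·
    · · · · █ █ █ █ ·
    · · · · · · · █ ·
    · · · · · · · · ·
    · · · · · · · · ·
    · · · · · · · · ·
    · · · · · · · · ·
T3:
  2·area = 20
  edge (8, 18)→(8, 16): d=(0,-2) top-left  bias=+0
  edge (8, 16)→(18, 20): d=(10,4) right/bottom  bias=-1
  edge (18, 20)→(8, 18): d=(-10,-2) top-left  bias=+0
    (1,8)@(3, 17): e=[-10,30,0] → ·  [on edge]
    (4,8)@(9, 17): e=[2,6,12] → █
    (5,8)@(11, 17): e=[6,-2,16] → ·
    (4,9)@(9, 19): e=[2,26,-8] → ·
    (6,9)@(13, 19): e=[10,10,0] → █  [on edge]
    (7,9)@(15, 19): e=[14,2,4] → █
    (8,9)@(17, 19): e=[18,-6,8] → ·
    (6,10)@(13, 21): e=[10,30,-20] → ·
    (7,10)@(15, 21): e=[14,22,-16] → ·
  covered (3 px):
    · · · · · · · · ·
    · · · · · · · · ·
    · · · · · · · · ·
    · · · · · · · · ·
    · · · · · · · · ·
    · · · · · · · · ·
    · · · · · · · · ·
    · · · · · · · · ·
    · · · · █ · · · ·
    · · · · · · █ █ ·
    · · · · · · · · ·
    · · · · · · · · ·

Z-buffer (winner per pixel, '.' = empty):
  . . . . . . . . .
  . . . . . . . . .
  . . . . . 2 . . .
  . . . . . 2 1 1 .
  . . . . . 2 2 1 .
  . . . . 1 2 2 1 .
  . . . 1 2 2 2 2 1
  . . 1 1 1 1 1 2 .
  . 1 1 1 3 0 . . .
  1 . . . . 0 3 3 .
  . . . . . 0 . . .
  . . . . . . . . .

Final: -1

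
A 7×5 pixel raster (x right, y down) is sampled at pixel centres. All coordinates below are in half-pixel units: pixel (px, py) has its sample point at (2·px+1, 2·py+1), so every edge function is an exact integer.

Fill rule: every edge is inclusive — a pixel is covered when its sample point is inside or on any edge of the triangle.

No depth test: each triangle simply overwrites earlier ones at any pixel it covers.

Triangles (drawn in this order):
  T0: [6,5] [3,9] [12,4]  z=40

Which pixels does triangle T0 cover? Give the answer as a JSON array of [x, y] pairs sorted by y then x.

T0:
  2·area = 21  (B↔C swapped to make it positive)
  edge (6, 5)→(12, 4): d=(6,-1) inclusive
  edge (12, 4)→(3, 9): d=(-9,5) inclusive
  edge (3, 9)→(6, 5): d=(3,-4) inclusive
    (4,0)@(9, 1): e=[-21,42,0] → .  [on edge]
    (3,2)@(7, 5): e=[1,16,4] → X
    (4,2)@(9, 5): e=[3,6,12] → X
    (5,2)@(11, 5): e=[5,-4,20] → .
    (2,3)@(5, 7): e=[11,8,2] → X
    (3,3)@(7, 7): e=[13,-2,10] → .
    (4,3)@(9, 7): e=[15,-12,18] → .
    (1,4)@(3, 9): e=[21,0,0] → X  [on edge]
    (2,4)@(5, 9): e=[23,-10,8] → .
  covered (4 px):
    . . . . . . .
    . . . . . . .
    . . . X X . .
    . . X . . . .
    . X . . . . .

Result: [[3,2],[4,2],[2,3],[1,4]]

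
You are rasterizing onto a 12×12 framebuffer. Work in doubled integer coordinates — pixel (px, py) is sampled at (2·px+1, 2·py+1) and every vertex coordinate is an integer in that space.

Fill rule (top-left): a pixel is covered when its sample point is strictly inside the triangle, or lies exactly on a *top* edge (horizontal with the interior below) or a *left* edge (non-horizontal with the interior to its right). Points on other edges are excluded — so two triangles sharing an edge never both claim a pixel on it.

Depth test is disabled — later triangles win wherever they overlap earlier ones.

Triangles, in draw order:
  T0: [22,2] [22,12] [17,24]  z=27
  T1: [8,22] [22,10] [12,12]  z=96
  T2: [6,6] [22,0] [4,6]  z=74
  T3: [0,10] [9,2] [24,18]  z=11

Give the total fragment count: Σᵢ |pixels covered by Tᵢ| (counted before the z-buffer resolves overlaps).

T0:
  2·area = 50
  edge (22, 2)→(22, 12): d=(0,10) right/bottom  bias=-1
  edge (22, 12)→(17, 24): d=(-5,12) right/bottom  bias=-1
  edge (17, 24)→(22, 2): d=(5,-22) top-left  bias=+0
    (10,3)@(21, 7): e=[10,37,3] → #
    (11,3)@(23, 7): e=[-10,13,47] → ·
    (10,4)@(21, 9): e=[10,27,13] → #
    (11,4)@(23, 9): e=[-10,3,57] → ·
    (10,5)@(21, 11): e=[10,17,23] → #
    (11,5)@(23, 11): e=[-10,-7,67] → ·
    (10,6)@(21, 13): e=[10,7,33] → #
    (11,6)@(23, 13): e=[-10,-17,77] → ·
    (10,7)@(21, 15): e=[10,-3,43] → ·
    (9,8)@(19, 17): e=[30,11,9] → #
    (10,8)@(21, 17): e=[10,-13,53] → ·
    (9,9)@(19, 19): e=[30,1,19] → #
  covered (6 px):
    · · · · · · · · · · · ·
    · · · · · · · · · · · ·
    · · · · · · · · · · · ·
    · · · · · · · · · · # ·
    · · · · · · · · · · # ·
    · · · · · · · · · · # ·
    · · · · · · · · · · # ·
    · · · · · · · · · · · ·
    · · · · · · · · · # · ·
    · · · · · · · · · # · ·
    · · · · · · · · · · · ·
    · · · · · · · · · · · ·
T1:
  2·area = 92  (B↔C swapped to make it positive)
  edge (8, 22)→(12, 12): d=(4,-10) top-left  bias=+0
  edge (12, 12)→(22, 10): d=(10,-2) top-left  bias=+0
  edge (22, 10)→(8, 22): d=(-14,12) right/bottom  bias=-1
    (8,5)@(17, 11): e=[46,0,46] → #  [on edge]
    (9,5)@(19, 11): e=[66,4,22] → #
    (10,5)@(21, 11): e=[86,8,-2] → ·
    (3,6)@(7, 13): e=[-46,0,138] → ·  [on edge]
    (6,6)@(13, 13): e=[14,12,66] → #
    (7,6)@(15, 13): e=[34,16,42] → #
    (9,6)@(19, 13): e=[74,24,-6] → ·
    (5,7)@(11, 15): e=[2,28,62] → #
    (8,7)@(17, 15): e=[62,40,-10] → ·
    (5,8)@(11, 17): e=[10,48,34] → #
    (7,8)@(15, 17): e=[50,56,-14] → ·
    (5,9)@(11, 19): e=[18,68,6] → #
  covered (12 px):
    · · · · · · · · · · · ·
    · · · · · · · · · · · ·
    · · · · · · · · · · · ·
    · · · · · · · · · · · ·
    · · · · · · · · · · · ·
    · · · · · · · · # # · ·
    · · · · · · # # # · · ·
    · · · · · # # # · · · ·
    · · · · · # # · · · · ·
    · · · · · # · · · · · ·
    · · · · # · · · · · · ·
    · · · · · · · · · · · ·
T2:
  2·area = 12  (B↔C swapped to make it positive)
  edge (6, 6)→(4, 6): d=(-2,0) right/bottom  bias=-1
  edge (4, 6)→(22, 0): d=(18,-6) top-left  bias=+0
  edge (22, 0)→(6, 6): d=(-16,6) right/bottom  bias=-1
    (9,0)@(19, 1): e=[10,0,2] → #  [on edge]
    (10,0)@(21, 1): e=[10,12,-10] → ·
    (6,1)@(13, 3): e=[6,0,6] → #  [on edge]
    (7,1)@(15, 3): e=[6,12,-6] → ·
    (9,1)@(19, 3): e=[6,36,-30] → ·
    (3,2)@(7, 5): e=[2,0,10] → #  [on edge]
    (4,2)@(9, 5): e=[2,12,-2] → ·
    (6,2)@(13, 5): e=[2,36,-26] → ·
    (0,3)@(1, 7): e=[-2,0,14] → ·  [on edge]
    (3,3)@(7, 7): e=[-2,36,-22] → ·
  covered (3 px):
    · · · · · · · · · # · ·
    · · · · · · # · · · · ·
    · · · # · · · · · · · ·
    · · · · · · · · · · · ·
    · · · · · · · · · · · ·
    · · · · · · · · · · · ·
    · · · · · · · · · · · ·
    · · · · · · · · · · · ·
    · · · · · · · · · · · ·
    · · · · · · · · · · · ·
    · · · · · · · · · · · ·
    · · · · · · · · · · · ·
T3:
  2·area = 264
  edge (0, 10)→(9, 2): d=(9,-8) top-left  bias=+0
  edge (9, 2)→(24, 18): d=(15,16) right/bottom  bias=-1
  edge (24, 18)→(0, 10): d=(-24,-8) top-left  bias=+0
    (4,1)@(9, 3): e=[9,15,240] → #
    (5,1)@(11, 3): e=[25,-17,256] → ·
    (3,2)@(7, 5): e=[11,77,176] → #
    (5,2)@(11, 5): e=[43,13,208] → #
    (6,2)@(13, 5): e=[59,-19,224] → ·
    (2,3)@(5, 7): e=[13,139,112] → #
    (6,3)@(13, 7): e=[77,11,176] → #
    (7,3)@(15, 7): e=[93,-21,192] → ·
    (1,4)@(3, 9): e=[15,201,48] → #
    (7,4)@(15, 9): e=[111,9,144] → #
    (8,4)@(17, 9): e=[127,-23,160] → ·
    (1,5)@(3, 11): e=[33,231,0] → #  [on edge]
    (4,6)@(9, 13): e=[99,165,0] → #  [on edge]
    (7,7)@(15, 15): e=[165,99,0] → #  [on edge]
    (10,8)@(21, 17): e=[231,33,0] → #  [on edge]
  covered (36 px):
    · · · · · · · · · · · ·
    · · · · # · · · · · · ·
    · · · # # # · · · · · ·
    · · # # # # # · · · · ·
    · # # # # # # # · · · ·
    · # # # # # # # # · · ·
    · · · · # # # # # # · ·
    · · · · · · · # # # # ·
    · · · · · · · · · · # #
    · · · · · · · · · · · ·
    · · · · · · · · · · · ·
    · · · · · · · · · · · ·

Result: 57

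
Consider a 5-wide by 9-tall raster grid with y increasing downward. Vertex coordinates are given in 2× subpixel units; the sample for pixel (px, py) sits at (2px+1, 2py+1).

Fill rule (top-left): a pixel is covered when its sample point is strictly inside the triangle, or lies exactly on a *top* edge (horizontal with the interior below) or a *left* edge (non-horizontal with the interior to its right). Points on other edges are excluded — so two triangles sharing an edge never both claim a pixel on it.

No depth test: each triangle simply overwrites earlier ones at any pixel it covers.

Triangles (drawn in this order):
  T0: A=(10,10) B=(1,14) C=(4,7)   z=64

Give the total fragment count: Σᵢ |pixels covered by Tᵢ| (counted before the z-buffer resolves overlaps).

T0:
  2·area = 51
  edge (10, 10)→(1, 14): d=(-9,4) right/bottom  bias=-1
  edge (1, 14)→(4, 7): d=(3,-7) top-left  bias=+0
  edge (4, 7)→(10, 10): d=(6,3) right/bottom  bias=-1
    (2,4)@(5, 9): e=[29,13,9] → X
    (3,4)@(7, 9): e=[21,27,3] → X
    (4,4)@(9, 9): e=[13,41,-3] → .
    (1,5)@(3, 11): e=[19,5,27] → X
    (4,5)@(9, 11): e=[-5,47,9] → .
    (1,6)@(3, 13): e=[1,11,39] → X
    (2,6)@(5, 13): e=[-7,25,33] → .
    (3,6)@(7, 13): e=[-15,39,27] → .
    (1,7)@(3, 15): e=[-17,17,51] → .
  covered (6 px):
    . . . . .
    . . . . .
    . . . . .
    . . . . .
    . . X X .
    . X X X .
    . X . . .
    . . . . .
    . . . . .

Answer: 6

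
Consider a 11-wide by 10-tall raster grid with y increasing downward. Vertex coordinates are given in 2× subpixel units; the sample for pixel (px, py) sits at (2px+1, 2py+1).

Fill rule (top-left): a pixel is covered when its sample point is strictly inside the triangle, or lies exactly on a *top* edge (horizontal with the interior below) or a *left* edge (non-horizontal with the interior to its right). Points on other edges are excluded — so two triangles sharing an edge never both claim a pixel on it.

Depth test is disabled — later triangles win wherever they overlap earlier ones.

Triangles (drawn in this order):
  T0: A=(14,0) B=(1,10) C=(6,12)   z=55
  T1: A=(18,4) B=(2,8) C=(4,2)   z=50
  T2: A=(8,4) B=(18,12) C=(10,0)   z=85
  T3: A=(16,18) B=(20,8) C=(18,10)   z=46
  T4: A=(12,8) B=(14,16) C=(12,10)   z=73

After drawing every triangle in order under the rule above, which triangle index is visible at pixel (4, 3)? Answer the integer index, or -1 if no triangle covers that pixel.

T0:
  2·area = 76  (B↔C swapped to make it positive)
  edge (14, 0)→(6, 12): d=(-8,12) right/bottom  bias=-1
  edge (6, 12)→(1, 10): d=(-5,-2) top-left  bias=+0
  edge (1, 10)→(14, 0): d=(13,-10) top-left  bias=+0
    (6,0)@(13, 1): e=[4,69,3] → █
    (7,0)@(15, 1): e=[-20,73,23] → ·
    (5,1)@(11, 3): e=[12,55,9] → █
    (6,1)@(13, 3): e=[-12,59,29] → ·
    (4,2)@(9, 5): e=[20,41,15] → █
    (5,2)@(11, 5): e=[-4,45,35] → ·
    (2,3)@(5, 7): e=[52,23,1] → █
    (3,3)@(7, 7): e=[28,27,21] → █
    (5,3)@(11, 7): e=[-20,35,61] → ·
    (1,4)@(3, 9): e=[60,9,7] → █
    (4,4)@(9, 9): e=[-12,21,67] → ·
    (1,5)@(3, 11): e=[44,-1,33] → ·
  covered (10 px):
    · · · · · · █ · · · ·
    · · · · · █ · · · · ·
    · · · · █ · · · · · ·
    · · █ █ █ · · · · · ·
    · █ █ █ · · · · · · ·
    · · █ · · · · · · · ·
    · · · · · · · · · · ·
    · · · · · · · · · · ·
    · · · · · · · · · · ·
    · · · · · · · · · · ·
T1:
  2·area = 88
  edge (18, 4)→(2, 8): d=(-16,4) right/bottom  bias=-1
  edge (2, 8)→(4, 2): d=(2,-6) top-left  bias=+0
  edge (4, 2)→(18, 4): d=(14,2) right/bottom  bias=-1
    (2,1)@(5, 3): e=[68,8,12] → █
    (3,1)@(7, 3): e=[60,20,8] → █
    (4,1)@(9, 3): e=[52,32,4] → █
    (5,1)@(11, 3): e=[44,44,0] → ·  [on edge]
    (1,2)@(3, 5): e=[44,0,44] → █  [on edge]
    (5,2)@(11, 5): e=[12,48,28] → █
    (6,2)@(13, 5): e=[4,60,24] → █
    (7,2)@(15, 5): e=[-4,72,20] → ·
    (1,3)@(3, 7): e=[12,4,72] → █
    (3,3)@(7, 7): e=[-4,28,64] → ·
    (4,3)@(9, 7): e=[-12,40,60] → ·
    (5,3)@(11, 7): e=[-20,52,56] → ·
    (0,5)@(1, 11): e=[-44,0,132] → ·  [on edge]
  covered (11 px):
    · · · · · · · · · · ·
    · · █ █ █ · · · · · ·
    · █ █ █ █ █ █ · · · ·
    · █ █ · · · · · · · ·
    · · · · · · · · · · ·
    · · · · · · · · · · ·
    · · · · · · · · · · ·
    · · · · · · · · · · ·
    · · · · · · · · · · ·
    · · · · · · · · · · ·
T2:
  2·area = 56  (B↔C swapped to make it positive)
  edge (8, 4)→(10, 0): d=(2,-4) top-left  bias=+0
  edge (10, 0)→(18, 12): d=(8,12) right/bottom  bias=-1
  edge (18, 12)→(8, 4): d=(-10,-8) top-left  bias=+0
    (4,1)@(9, 3): e=[2,36,18] → █
    (5,1)@(11, 3): e=[10,12,34] → █
    (6,1)@(13, 3): e=[18,-12,50] → ·
    (4,2)@(9, 5): e=[6,52,-2] → ·
    (5,2)@(11, 5): e=[14,28,14] → █
    (6,2)@(13, 5): e=[22,4,30] → █
    (7,2)@(15, 5): e=[30,-20,46] → ·
    (5,3)@(11, 7): e=[18,44,-6] → ·
    (6,3)@(13, 7): e=[26,20,10] → █
    (7,3)@(15, 7): e=[34,-4,26] → ·
    (6,4)@(13, 9): e=[30,36,-10] → ·
    (7,4)@(15, 9): e=[38,12,6] → █
  covered (7 px):
    · · · · · · · · · · ·
    · · · · █ █ · · · · ·
    · · · · · █ █ · · · ·
    · · · · · · █ · · · ·
    · · · · · · · █ · · ·
    · · · · · · · · █ · ·
    · · · · · · · · · · ·
    · · · · · · · · · · ·
    · · · · · · · · · · ·
    · · · · · · · · · · ·
T3:
  2·area = 12  (B↔C swapped to make it positive)
  edge (16, 18)→(18, 10): d=(2,-8) top-left  bias=+0
  edge (18, 10)→(20, 8): d=(2,-2) top-left  bias=+0
  edge (20, 8)→(16, 18): d=(-4,10) right/bottom  bias=-1
    (10,3)@(21, 7): e=[18,0,-6] → ·  [on edge]
    (9,4)@(19, 9): e=[6,0,6] → █  [on edge]
    (10,4)@(21, 9): e=[22,4,-14] → ·
    (8,5)@(17, 11): e=[-6,0,18] → ·  [on edge]
    (9,5)@(19, 11): e=[10,4,-2] → ·
    (7,6)@(15, 13): e=[-18,0,30] → ·  [on edge]
    (6,7)@(13, 15): e=[-30,0,42] → ·  [on edge]
    (8,7)@(17, 15): e=[2,8,2] → █
    (9,7)@(19, 15): e=[18,12,-18] → ·
    (5,8)@(11, 17): e=[-42,0,54] → ·  [on edge]
    (8,8)@(17, 17): e=[6,12,-6] → ·
    (4,9)@(9, 19): e=[-54,0,66] → ·  [on edge]
  covered (2 px):
    · · · · · · · · · · ·
    · · · · · · · · · · ·
    · · · · · · · · · · ·
    · · · · · · · · · · ·
    · · · · · · · · · █ ·
    · · · · · · · · · · ·
    · · · · · · · · · · ·
    · · · · · · · · █ · ·
    · · · · · · · · · · ·
    · · · · · · · · · · ·
T4:
  2·area = 4
  edge (12, 8)→(14, 16): d=(2,8) right/bottom  bias=-1
  edge (14, 16)→(12, 10): d=(-2,-6) top-left  bias=+0
  edge (12, 10)→(12, 8): d=(0,-2) top-left  bias=+0
    (4,0)@(9, 1): e=[10,0,-6] → ·  [on edge]
    (5,3)@(11, 7): e=[6,0,-2] → ·  [on edge]
    (6,6)@(13, 13): e=[2,0,2] → █  [on edge]
    (7,6)@(15, 13): e=[-14,12,6] → ·
    (6,7)@(13, 15): e=[6,-4,2] → ·
    (7,9)@(15, 19): e=[-2,0,6] → ·  [on edge]
  covered (1 px):
    · · · · · · · · · · ·
    · · · · · · · · · · ·
    · · · · · · · · · · ·
    · · · · · · · · · · ·
    · · · · · · · · · · ·
    · · · · · · · · · · ·
    · · · · · · █ · · · ·
    · · · · · · · · · · ·
    · · · · · · · · · · ·
    · · · · · · · · · · ·

Z-buffer (winner per pixel, '.' = empty):
  . . . . . . 0 . . . .
  . . 1 1 2 2 . . . . .
  . 1 1 1 1 2 2 . . . .
  . 1 1 0 0 . 2 . . . .
  . 0 0 0 . . . 2 . 3 .
  . . 0 . . . . . 2 . .
  . . . . . . 4 . . . .
  . . . . . . . . 3 . .
  . . . . . . . . . . .
  . . . . . . . . . . .

Result: 0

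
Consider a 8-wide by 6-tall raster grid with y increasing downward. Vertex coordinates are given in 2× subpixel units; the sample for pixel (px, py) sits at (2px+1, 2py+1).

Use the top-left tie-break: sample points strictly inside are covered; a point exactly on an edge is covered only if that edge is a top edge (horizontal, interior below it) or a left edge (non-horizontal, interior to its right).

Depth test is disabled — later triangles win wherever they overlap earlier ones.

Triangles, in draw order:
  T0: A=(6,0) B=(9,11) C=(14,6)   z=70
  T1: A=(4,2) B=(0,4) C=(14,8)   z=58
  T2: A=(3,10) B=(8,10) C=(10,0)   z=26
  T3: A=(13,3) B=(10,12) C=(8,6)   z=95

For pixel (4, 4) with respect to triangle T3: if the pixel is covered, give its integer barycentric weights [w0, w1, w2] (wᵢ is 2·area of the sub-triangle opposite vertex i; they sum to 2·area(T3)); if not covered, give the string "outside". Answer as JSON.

T0:
  2·area = 70  (B↔C swapped to make it positive)
  edge (6, 0)→(14, 6): d=(8,6) right/bottom  bias=-1
  edge (14, 6)→(9, 11): d=(-5,5) right/bottom  bias=-1
  edge (9, 11)→(6, 0): d=(-3,-11) top-left  bias=+0
    (3,0)@(7, 1): e=[2,60,8] → X
    (4,0)@(9, 1): e=[-10,50,30] → .
    (3,1)@(7, 3): e=[18,50,2] → X
    (4,1)@(9, 3): e=[6,40,24] → X
    (5,1)@(11, 3): e=[-6,30,46] → .
    (3,2)@(7, 5): e=[34,40,-4] → .
    (4,2)@(9, 5): e=[22,30,18] → X
    (5,2)@(11, 5): e=[10,20,40] → X
    (6,2)@(13, 5): e=[-2,10,62] → .
    (7,2)@(15, 5): e=[-14,0,84] → .  [on edge]
    (4,3)@(9, 7): e=[38,20,12] → X
    (6,3)@(13, 7): e=[14,0,56] → .  [on edge]
    (5,4)@(11, 9): e=[42,0,28] → .  [on edge]
    (4,5)@(9, 11): e=[70,0,0] → .  [on edge]
  covered (8 px):
    . . . X . . . .
    . . . X X . . .
    . . . . X X . .
    . . . . X X . .
    . . . . X . . .
    . . . . . . . .
T1:
  2·area = 44  (B↔C swapped to make it positive)
  edge (4, 2)→(14, 8): d=(10,6) right/bottom  bias=-1
  edge (14, 8)→(0, 4): d=(-14,-4) top-left  bias=+0
  edge (0, 4)→(4, 2): d=(4,-2) top-left  bias=+0
    (1,1)@(3, 3): e=[16,26,2] → X
    (2,1)@(5, 3): e=[4,34,6] → X
    (3,1)@(7, 3): e=[-8,42,10] → .
    (1,2)@(3, 5): e=[36,-2,10] → .
    (2,2)@(5, 5): e=[24,6,14] → X
    (3,2)@(7, 5): e=[12,14,18] → X
    (4,2)@(9, 5): e=[0,22,22] → .  [on edge]
    (2,3)@(5, 7): e=[44,-22,22] → .
    (3,3)@(7, 7): e=[32,-14,26] → .
    (5,3)@(11, 7): e=[8,2,34] → X
    (6,3)@(13, 7): e=[-4,10,38] → .
    (5,4)@(11, 9): e=[28,-26,42] → .
  covered (5 px):
    . . . . . . . .
    . X X . . . . .
    . . X X . . . .
    . . . . . X . .
    . . . . . . . .
    . . . . . . . .
T2:
  2·area = 50  (B↔C swapped to make it positive)
  edge (3, 10)→(10, 0): d=(7,-10) top-left  bias=+0
  edge (10, 0)→(8, 10): d=(-2,10) right/bottom  bias=-1
  edge (8, 10)→(3, 10): d=(-5,0) right/bottom  bias=-1
    (4,1)@(9, 3): e=[11,4,35] → X
    (5,1)@(11, 3): e=[31,-16,35] → .
    (3,2)@(7, 5): e=[5,20,25] → X
    (4,2)@(9, 5): e=[25,0,25] → .  [on edge]
    (3,3)@(7, 7): e=[19,16,15] → X
    (4,3)@(9, 7): e=[39,-4,15] → .
    (2,4)@(5, 9): e=[13,32,5] → X
    (4,4)@(9, 9): e=[53,-8,5] → .
    (2,5)@(5, 11): e=[27,28,-5] → .
    (3,5)@(7, 11): e=[47,8,-5] → .
  covered (5 px):
    . . . . . . . .
    . . . . X . . .
    . . . X . . . .
    . . . X . . . .
    . . X X . . . .
    . . . . . . . .
T3:
  2·area = 36
  edge (13, 3)→(10, 12): d=(-3,9) right/bottom  bias=-1
  edge (10, 12)→(8, 6): d=(-2,-6) top-left  bias=+0
  edge (8, 6)→(13, 3): d=(5,-3) top-left  bias=+0
    (3,1)@(7, 3): e=[54,0,-18] → .  [on edge]
    (6,1)@(13, 3): e=[0,36,0] → .  [on edge]
    (5,2)@(11, 5): e=[12,20,4] → X
    (6,2)@(13, 5): e=[-6,32,10] → .
    (4,3)@(9, 7): e=[24,4,8] → X
    (6,3)@(13, 7): e=[-12,28,20] → .
    (1,4)@(3, 9): e=[72,-36,0] → .  [on edge]
    (4,4)@(9, 9): e=[18,0,18] → X  [on edge]
    (5,4)@(11, 9): e=[0,12,24] → .  [on edge]
    (4,5)@(9, 11): e=[12,-4,28] → .
  covered (4 px):
    . . . . . . . .
    . . . . . . . .
    . . . . . X . .
    . . . . X X . .
    . . . . X . . .
    . . . . . . . .

Result: [0,18,18]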